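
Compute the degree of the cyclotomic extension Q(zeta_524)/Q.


The degree equals Euler's totient phi(524).
524 = 2^2 * 131
phi(524) = 260

260


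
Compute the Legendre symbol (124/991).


p = 991 is prime, so compute (124/991) with the reciprocity algorithm (Jacobi-symbol steps: pull out 2s via (2/n), flip via reciprocity, reduce):
  pull out 2: (2/991) = +1  (since 991 mod 8 = 7)
  pull out 2: (2/991) = +1  (since 991 mod 8 = 7)
  reciprocity: (31/991) -> -(991/31)
  reduce: (30/31)
  pull out 2: (2/31) = +1  (since 31 mod 8 = 7)
  reciprocity: (15/31) -> -(31/15)
  reduce: (1/15)
  (1/15) = 1
Product of signs = 1
(124/991) = 1

1


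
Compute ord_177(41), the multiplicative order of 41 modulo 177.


We want ord_177(41), the smallest k >= 1 with 41^k = 1 mod 177.
n = 177 = 3 * 59, phi(177) = 116; the order divides phi(n).
Divisors of 116: 1, 2, 4, 29, 58, 116
Repeated squaring mod 177: 41^1 = 41, 41^2 = 88, 41^4 = 133, 41^8 = 166, 41^16 = 121, 41^32 = 127, 41^64 = 22
Test divisors in increasing order:
  k=1: 41^1 = 41 mod 177
  k=2: 41^2 = 88 mod 177
  k=4: 41^4 = 133 mod 177
  k=29: 41^29 = 121 * 166 * 133 * 41 = 119 mod 177
  k=58: 41^58 = 127 * 121 * 166 * 88 = 1 mod 177  <- first divisor giving 1
Order = 58

58


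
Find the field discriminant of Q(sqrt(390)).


For K = Q(sqrt(d)) with d squarefree: disc(K) = d if d = 1 mod 4, and disc(K) = 4d if d = 2 or 3 mod 4.
Here d = 390, and d mod 4 = 2.
d = 2 mod 4, not 1 (O_K = Z[sqrt(d)]), so disc(K) = 4d = 4 * (390) = 1560

1560


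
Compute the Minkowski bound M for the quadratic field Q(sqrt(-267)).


d = -267, d mod 4 = 1, so disc(K) = d = -267; |disc(K)| = 267
Imaginary quadratic field, so n = 2, s = r2 = 1, r1 = 0
M = (n!/n^n) * (4/pi)^s * sqrt(|disc(K)|) = (2!/2^2) * (4/pi)^1 * sqrt(267)
= 0.5 * 1.273240 * 16.340135
= 10.4025

10.4025


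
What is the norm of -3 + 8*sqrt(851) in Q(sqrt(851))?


N(a + b*sqrt(d)) = a^2 - d*b^2
= (-3)^2 - (851)*(8)^2
= 9 - 54464
= -54455

-54455


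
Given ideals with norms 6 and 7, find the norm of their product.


N(IJ) = N(I) * N(J)
= 6 * 7
= 42

42


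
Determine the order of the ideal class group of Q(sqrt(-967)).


K = Q(sqrt(-967)). d mod 4 = 1, so D = disc(K) = d = -967
h(K) equals the number of primitive reduced positive-definite forms (a, b, c) = a*x^2 + b*x*y + c*y^2 with b^2 - 4ac = D,
where reduced means |b| <= a <= c, with b >= 0 whenever |b| = a or a = c, and primitive means gcd(a, b, c) = 1.
Reduced forces 3a^2 <= |D| = 967, so 1 <= a <= 17; b must have the parity of D, and c = (b^2 - D)/(4a) must be an integer >= a.
Enumerate a = 1..17, b in [-a, a]:
  a=1: (1, 1, 242)  [1]
  a=2: (2, -1, 121), (2, 1, 121)  [2]
  a=3: none
  a=4: (4, -3, 61), (4, 3, 61)  [2]
  a=5..7: none
  a=8: (8, -5, 31), (8, 5, 31)  [2]
  a=9..10: none
  a=11: (11, -1, 22), (11, 1, 22)  [2]
  a=12..15: none
  a=16: (16, -11, 17), (16, 11, 17)  [2]
  a=17: none
Total reduced forms: 1 + 2 + 2 + 2 + 2 + 2 = 11
h = 11

11


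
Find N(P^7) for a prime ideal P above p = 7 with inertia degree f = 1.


N(P^a) = p^(a*f)
= 7^(7*1)
= 7^7
= 823543

823543


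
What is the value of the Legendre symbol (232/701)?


p = 701 is prime, so compute (232/701) with the reciprocity algorithm (Jacobi-symbol steps: pull out 2s via (2/n), flip via reciprocity, reduce):
  pull out 2: (2/701) = -1  (since 701 mod 8 = 5)
  pull out 2: (2/701) = -1  (since 701 mod 8 = 5)
  pull out 2: (2/701) = -1  (since 701 mod 8 = 5)
  reciprocity: (29/701) -> +(701/29)
  reduce: (5/29)
  reciprocity: (5/29) -> +(29/5)
  reduce: (4/5)
  pull out 2: (2/5) = -1  (since 5 mod 8 = 5)
  pull out 2: (2/5) = -1  (since 5 mod 8 = 5)
  (1/5) = 1
Product of signs = -1
(232/701) = -1

-1


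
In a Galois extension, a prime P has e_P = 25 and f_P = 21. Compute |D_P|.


|D_P| = e * f
= 25 * 21
= 525

525


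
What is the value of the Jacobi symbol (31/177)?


Compute (31/177) via quadratic reciprocity:
  reciprocity: (31/177) -> +(177/31)
  reduce: (22/31)
  pull out 2: (2/31) = +1  (since 31 mod 8 = 7)
  reciprocity: (11/31) -> -(31/11)
  reduce: (9/11)
  reciprocity: (9/11) -> +(11/9)
  reduce: (2/9)
  pull out 2: (2/9) = +1  (since 9 mod 8 = 1)
  (1/9) = 1
Product of signs = -1

-1


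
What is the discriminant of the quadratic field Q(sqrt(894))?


For K = Q(sqrt(d)) with d squarefree: disc(K) = d if d = 1 mod 4, and disc(K) = 4d if d = 2 or 3 mod 4.
Here d = 894, and d mod 4 = 2.
d = 2 mod 4, not 1 (O_K = Z[sqrt(d)]), so disc(K) = 4d = 4 * (894) = 3576

3576


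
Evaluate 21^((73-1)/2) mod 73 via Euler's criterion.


p = 73 is prime and the exponent is (p-1)/2 = 36, so by Euler's criterion 21^36 = (21/73) = +1 or -1 mod 73.
Compute by square-and-multiply:
  36 = 32 + 4 (binary 100100)
  Repeated squaring mod 73: 21^1 = 21, 21^2 = 3, 21^4 = 9, 21^8 = 8, 21^16 = 64, 21^32 = 8
  21^36 = 21^32 * 21^4 = 8 * 9 mod 73
    8 * 9 = 72 = 72 mod 73
  21^36 = 72 mod 73
Result 72 = p - 1 = -1 mod 73: 21 is a quadratic non-residue mod 73. As a residue in [0, p-1] the value is 72.
21^36 mod 73 = 72

72


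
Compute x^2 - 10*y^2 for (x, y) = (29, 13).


x^2 - d*y^2
= 29^2 - 10*13^2
= 841 - 1690
= -849

-849


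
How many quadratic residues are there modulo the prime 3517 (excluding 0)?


For prime p, the number of non-zero quadratic residues is (p-1)/2.
= (3517-1)/2
= 1758

1758


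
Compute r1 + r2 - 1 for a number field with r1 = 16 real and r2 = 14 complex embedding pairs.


By Dirichlet's unit theorem:
rank = r1 + r2 - 1
= 16 + 14 - 1
= 29

29


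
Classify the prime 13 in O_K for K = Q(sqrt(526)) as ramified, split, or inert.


K = Q(sqrt(526)). Since d mod 4 = 2, disc(K) = 2104.
Check p | disc: 2104 mod 13 = 11.
p does not divide disc. Compute Legendre symbol (d/p):
6^((13-1)/2) mod 13 = -1
(d/p) = -1, so p is inert: (p) stays prime with e=1, f=2, g=1.
Therefore p is inert.

inert


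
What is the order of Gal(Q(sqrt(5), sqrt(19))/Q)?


The 2 square roots of distinct primes are multiplicatively independent over Q,
so [K:Q] = 2^2 and Gal(K/Q) is isomorphic to (Z/2Z)^2.
|Gal| = 2^2 = 4

4


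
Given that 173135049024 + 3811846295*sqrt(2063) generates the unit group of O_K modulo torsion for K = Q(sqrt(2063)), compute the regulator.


epsilon = 173135049024 + 3811846295*sqrt(2063)
= 3.4627e+11
R = ln(3.4627e+11)
= 26.5705

26.5705


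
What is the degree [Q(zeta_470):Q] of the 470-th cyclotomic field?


The degree equals Euler's totient phi(470).
470 = 2 * 5 * 47
phi(470) = 184

184


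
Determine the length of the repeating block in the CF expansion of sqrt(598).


Run the CF algorithm for sqrt(598).
a_0 = floor(sqrt(598)) = 24; set m_0=0, q_0=1.
Recurrence: m' = q*a - m,  q' = (d - m'^2)/q,  a' = floor((a_0 + m')/q').
  step 1: m=24, q=22, a=2
  step 2: m=20, q=9, a=4
  step 3: m=16, q=38, a=1
  step 4: m=22, q=3, a=15
  step 5: m=23, q=23, a=2
  step 6: m=23, q=3, a=15
  step 7: m=22, q=38, a=1
  step 8: m=16, q=9, a=4
  step 9: m=20, q=22, a=2
  step 10: m=24, q=1, a=48
a_10 = 2*a_0 = 48, so the period closes here.
sqrt(598) = [24; 2, 4, 1, 15, 2, 15, 1, 4, 2, 48]
Period length = 10

10


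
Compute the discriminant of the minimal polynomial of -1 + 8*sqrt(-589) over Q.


The element -1 + 8*sqrt(-589) has minimal polynomial:
x^2 + 2*x + 37697
Discriminant = (2)^2 - 4*(37697)
= 4 - 150788
= -150784

-150784


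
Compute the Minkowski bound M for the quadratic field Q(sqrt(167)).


d = 167, d mod 4 = 3, so disc(K) = 4d = 668; |disc(K)| = 668
Real quadratic field, so n = 2, s = r2 = 0, r1 = 2
M = (n!/n^n) * (4/pi)^s * sqrt(|disc(K)|) = (2!/2^2) * (4/pi)^0 * sqrt(668)
= 0.5 * 1.000000 * 25.845696
= 12.9228

12.9228


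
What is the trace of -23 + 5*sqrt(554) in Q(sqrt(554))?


Tr(a + b*sqrt(d)) = (a + b*sqrt(d)) + (a - b*sqrt(d)) = 2a
= 2 * (-23)
= -46

-46


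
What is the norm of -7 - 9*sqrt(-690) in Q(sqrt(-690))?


N(a + b*sqrt(d)) = a^2 - d*b^2
= (-7)^2 - (-690)*(-9)^2
= 49 + 55890
= 55939

55939


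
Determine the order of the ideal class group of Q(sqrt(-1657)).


K = Q(sqrt(-1657)). d mod 4 = 3, so D = disc(K) = 4d = -6628
h(K) equals the number of primitive reduced positive-definite forms (a, b, c) = a*x^2 + b*x*y + c*y^2 with b^2 - 4ac = D,
where reduced means |b| <= a <= c, with b >= 0 whenever |b| = a or a = c, and primitive means gcd(a, b, c) = 1.
Reduced forces 3a^2 <= |D| = 6628, so 1 <= a <= 47; b must have the parity of D, and c = (b^2 - D)/(4a) must be an integer >= a.
Enumerate a = 1..47, b in [-a, a]:
  a=1: (1, 0, 1657)  [1]
  a=2: (2, 2, 829)  [1]
  a=3..6: none
  a=7: (7, -6, 238), (7, 6, 238)  [2]
  a=8..10: none
  a=11: (11, -4, 151), (11, 4, 151)  [2]
  a=12..13: none
  a=14: (14, -6, 119), (14, 6, 119)  [2]
  a=15..16: none
  a=17: (17, -6, 98), (17, 6, 98)  [2]
  a=18..21: none
  a=22: (22, -18, 79), (22, 18, 79)  [2]
  a=23..28: none
  a=29: (29, -10, 58), (29, 10, 58)  [2]
  a=30..33: none
  a=34: (34, -6, 49), (34, 6, 49)  [2]
  a=35..47: none
Total reduced forms: 1 + 1 + 2 + 2 + 2 + 2 + 2 + 2 + 2 = 16
h = 16

16


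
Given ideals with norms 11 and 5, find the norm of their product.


N(IJ) = N(I) * N(J)
= 11 * 5
= 55

55


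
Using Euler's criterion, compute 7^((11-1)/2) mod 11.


p = 11 is prime and the exponent is (p-1)/2 = 5, so by Euler's criterion 7^5 = (7/11) = +1 or -1 mod 11.
Compute by square-and-multiply:
  5 = 4 + 1 (binary 101)
  Repeated squaring mod 11: 7^1 = 7, 7^2 = 5, 7^4 = 3
  7^5 = 7^4 * 7^1 = 3 * 7 mod 11
    3 * 7 = 21 = 10 mod 11
  7^5 = 10 mod 11
Result 10 = p - 1 = -1 mod 11: 7 is a quadratic non-residue mod 11. As a residue in [0, p-1] the value is 10.
7^5 mod 11 = 10

10


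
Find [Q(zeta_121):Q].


The degree equals Euler's totient phi(121).
121 = 11^2
phi(121) = 110

110


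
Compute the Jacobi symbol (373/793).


Compute (373/793) via quadratic reciprocity:
  reciprocity: (373/793) -> +(793/373)
  reduce: (47/373)
  reciprocity: (47/373) -> +(373/47)
  reduce: (44/47)
  pull out 2: (2/47) = +1  (since 47 mod 8 = 7)
  pull out 2: (2/47) = +1  (since 47 mod 8 = 7)
  reciprocity: (11/47) -> -(47/11)
  reduce: (3/11)
  reciprocity: (3/11) -> -(11/3)
  reduce: (2/3)
  pull out 2: (2/3) = -1  (since 3 mod 8 = 3)
  (1/3) = 1
Product of signs = -1

-1


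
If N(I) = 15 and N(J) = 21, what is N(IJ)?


N(IJ) = N(I) * N(J)
= 15 * 21
= 315

315


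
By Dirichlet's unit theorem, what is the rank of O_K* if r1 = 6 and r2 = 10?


By Dirichlet's unit theorem:
rank = r1 + r2 - 1
= 6 + 10 - 1
= 15

15


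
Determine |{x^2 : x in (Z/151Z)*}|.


For prime p, the number of non-zero quadratic residues is (p-1)/2.
= (151-1)/2
= 75

75


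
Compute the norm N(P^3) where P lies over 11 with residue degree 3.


N(P^a) = p^(a*f)
= 11^(3*3)
= 11^9
= 2357947691

2357947691


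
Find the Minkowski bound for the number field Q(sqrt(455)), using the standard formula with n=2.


d = 455, d mod 4 = 3, so disc(K) = 4d = 1820; |disc(K)| = 1820
Real quadratic field, so n = 2, s = r2 = 0, r1 = 2
M = (n!/n^n) * (4/pi)^s * sqrt(|disc(K)|) = (2!/2^2) * (4/pi)^0 * sqrt(1820)
= 0.5 * 1.000000 * 42.661458
= 21.3307

21.3307


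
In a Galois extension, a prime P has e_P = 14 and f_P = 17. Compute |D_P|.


|D_P| = e * f
= 14 * 17
= 238

238


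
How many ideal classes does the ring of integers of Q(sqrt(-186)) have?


K = Q(sqrt(-186)). d mod 4 = 2, so D = disc(K) = 4d = -744
h(K) equals the number of primitive reduced positive-definite forms (a, b, c) = a*x^2 + b*x*y + c*y^2 with b^2 - 4ac = D,
where reduced means |b| <= a <= c, with b >= 0 whenever |b| = a or a = c, and primitive means gcd(a, b, c) = 1.
Reduced forces 3a^2 <= |D| = 744, so 1 <= a <= 15; b must have the parity of D, and c = (b^2 - D)/(4a) must be an integer >= a.
Enumerate a = 1..15, b in [-a, a]:
  a=1: (1, 0, 186)  [1]
  a=2: (2, 0, 93)  [1]
  a=3: (3, 0, 62)  [1]
  a=4: none
  a=5: (5, -4, 38), (5, 4, 38)  [2]
  a=6: (6, 0, 31)  [1]
  a=7..9: none
  a=10: (10, -4, 19), (10, 4, 19)  [2]
  a=11: (11, -2, 17), (11, 2, 17)  [2]
  a=12: none
  a=13: (13, -6, 15), (13, 6, 15)  [2]
  a=14..15: none
Total reduced forms: 1 + 1 + 1 + 2 + 1 + 2 + 2 + 2 = 12
h = 12

12


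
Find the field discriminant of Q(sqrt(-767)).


For K = Q(sqrt(d)) with d squarefree: disc(K) = d if d = 1 mod 4, and disc(K) = 4d if d = 2 or 3 mod 4.
Here d = -767, and d mod 4 = 1.
d = 1 mod 4 (O_K = Z[(1+sqrt(d))/2]), so disc(K) = d = -767

-767


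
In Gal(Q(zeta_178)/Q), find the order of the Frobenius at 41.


The Frobenius at p in Gal(Q(zeta_n)/Q) = (Z/nZ)* is the class of p, so its order is ord_178(41), the smallest k >= 1 with 41^k = 1 mod 178.
n = 178 = 2 * 89, phi(178) = 88; the order divides phi(n).
Divisors of 88: 1, 2, 4, 8, 11, 22, 44, 88
Repeated squaring mod 178: 41^1 = 41, 41^2 = 79, 41^4 = 11, 41^8 = 121, 41^16 = 45, 41^32 = 67, 41^64 = 39
Test divisors in increasing order:
  k=1: 41^1 = 41 mod 178
  k=2: 41^2 = 79 mod 178
  k=4: 41^4 = 11 mod 178
  k=8: 41^8 = 121 mod 178
  k=11: 41^11 = 121 * 79 * 41 = 141 mod 178
  k=22: 41^22 = 45 * 11 * 79 = 123 mod 178
  k=44: 41^44 = 67 * 121 * 11 = 177 mod 178
  k=88: 41^88 = 39 * 45 * 121 = 1 mod 178  <- first divisor giving 1
Order = 88

88


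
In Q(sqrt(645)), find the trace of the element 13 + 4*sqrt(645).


Tr(a + b*sqrt(d)) = (a + b*sqrt(d)) + (a - b*sqrt(d)) = 2a
= 2 * (13)
= 26

26


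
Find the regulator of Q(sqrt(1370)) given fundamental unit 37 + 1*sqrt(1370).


epsilon = 37 + 1*sqrt(1370)
= 74.0135
R = ln(74.0135)
= 4.3042

4.3042


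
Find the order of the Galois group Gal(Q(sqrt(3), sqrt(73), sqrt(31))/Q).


The 3 square roots of distinct primes are multiplicatively independent over Q,
so [K:Q] = 2^3 and Gal(K/Q) is isomorphic to (Z/2Z)^3.
|Gal| = 2^3 = 8

8


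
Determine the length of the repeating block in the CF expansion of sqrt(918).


Run the CF algorithm for sqrt(918).
a_0 = floor(sqrt(918)) = 30; set m_0=0, q_0=1.
Recurrence: m' = q*a - m,  q' = (d - m'^2)/q,  a' = floor((a_0 + m')/q').
  step 1: m=30, q=18, a=3
  step 2: m=24, q=19, a=2
  step 3: m=14, q=38, a=1
  step 4: m=24, q=9, a=6
  step 5: m=30, q=2, a=30
  step 6: m=30, q=9, a=6
  step 7: m=24, q=38, a=1
  step 8: m=14, q=19, a=2
  step 9: m=24, q=18, a=3
  step 10: m=30, q=1, a=60
a_10 = 2*a_0 = 60, so the period closes here.
sqrt(918) = [30; 3, 2, 1, 6, 30, 6, 1, 2, 3, 60]
Period length = 10

10


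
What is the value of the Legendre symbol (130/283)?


p = 283 is prime, so compute (130/283) with the reciprocity algorithm (Jacobi-symbol steps: pull out 2s via (2/n), flip via reciprocity, reduce):
  pull out 2: (2/283) = -1  (since 283 mod 8 = 3)
  reciprocity: (65/283) -> +(283/65)
  reduce: (23/65)
  reciprocity: (23/65) -> +(65/23)
  reduce: (19/23)
  reciprocity: (19/23) -> -(23/19)
  reduce: (4/19)
  pull out 2: (2/19) = -1  (since 19 mod 8 = 3)
  pull out 2: (2/19) = -1  (since 19 mod 8 = 3)
  (1/19) = 1
Product of signs = 1
(130/283) = 1

1


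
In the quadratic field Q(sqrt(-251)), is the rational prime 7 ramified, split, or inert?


K = Q(sqrt(-251)). Since d mod 4 = 1, disc(K) = -251.
Check p | disc: -251 mod 7 = 1.
p does not divide disc. Compute Legendre symbol (d/p):
1^((7-1)/2) mod 7 = 1
(d/p) = 1, so p splits: (p) = P*P' with e=1, f=1, g=2.
Therefore p is split.

split


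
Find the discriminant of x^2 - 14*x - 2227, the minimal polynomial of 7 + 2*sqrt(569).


The element 7 + 2*sqrt(569) has minimal polynomial:
x^2 - 14*x - 2227
Discriminant = (-14)^2 - 4*(-2227)
= 196 + 8908
= 9104

9104


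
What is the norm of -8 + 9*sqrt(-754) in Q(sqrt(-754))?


N(a + b*sqrt(d)) = a^2 - d*b^2
= (-8)^2 - (-754)*(9)^2
= 64 + 61074
= 61138

61138


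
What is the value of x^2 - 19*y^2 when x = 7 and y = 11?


x^2 - d*y^2
= 7^2 - 19*11^2
= 49 - 2299
= -2250

-2250


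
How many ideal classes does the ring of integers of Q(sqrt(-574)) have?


K = Q(sqrt(-574)). d mod 4 = 2, so D = disc(K) = 4d = -2296
h(K) equals the number of primitive reduced positive-definite forms (a, b, c) = a*x^2 + b*x*y + c*y^2 with b^2 - 4ac = D,
where reduced means |b| <= a <= c, with b >= 0 whenever |b| = a or a = c, and primitive means gcd(a, b, c) = 1.
Reduced forces 3a^2 <= |D| = 2296, so 1 <= a <= 27; b must have the parity of D, and c = (b^2 - D)/(4a) must be an integer >= a.
Enumerate a = 1..27, b in [-a, a]:
  a=1: (1, 0, 574)  [1]
  a=2: (2, 0, 287)  [1]
  a=3..4: none
  a=5: (5, -2, 115), (5, 2, 115)  [2]
  a=6: none
  a=7: (7, 0, 82)  [1]
  a=8..9: none
  a=10: (10, -8, 59), (10, 8, 59)  [2]
  a=11: (11, -6, 53), (11, 6, 53)  [2]
  a=12..13: none
  a=14: (14, 0, 41)  [1]
  a=15..16: none
  a=17: (17, -4, 34), (17, 4, 34)  [2]
  a=18..21: none
  a=22: (22, -16, 29), (22, 16, 29)  [2]
  a=23: (23, -2, 25), (23, 2, 25)  [2]
  a=24..27: none
Total reduced forms: 1 + 1 + 2 + 1 + 2 + 2 + 1 + 2 + 2 + 2 = 16
h = 16

16


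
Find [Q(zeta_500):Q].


The degree equals Euler's totient phi(500).
500 = 2^2 * 5^3
phi(500) = 200

200


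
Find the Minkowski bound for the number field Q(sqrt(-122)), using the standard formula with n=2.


d = -122, d mod 4 = 2, so disc(K) = 4d = -488; |disc(K)| = 488
Imaginary quadratic field, so n = 2, s = r2 = 1, r1 = 0
M = (n!/n^n) * (4/pi)^s * sqrt(|disc(K)|) = (2!/2^2) * (4/pi)^1 * sqrt(488)
= 0.5 * 1.273240 * 22.090722
= 14.0634

14.0634


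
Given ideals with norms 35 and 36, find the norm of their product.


N(IJ) = N(I) * N(J)
= 35 * 36
= 1260

1260


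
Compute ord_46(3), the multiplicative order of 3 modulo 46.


We want ord_46(3), the smallest k >= 1 with 3^k = 1 mod 46.
n = 46 = 2 * 23, phi(46) = 22; the order divides phi(n).
Divisors of 22: 1, 2, 11, 22
Repeated squaring mod 46: 3^1 = 3, 3^2 = 9, 3^4 = 35, 3^8 = 29, 3^16 = 13
Test divisors in increasing order:
  k=1: 3^1 = 3 mod 46
  k=2: 3^2 = 9 mod 46
  k=11: 3^11 = 29 * 9 * 3 = 1 mod 46  <- first divisor giving 1
Order = 11

11


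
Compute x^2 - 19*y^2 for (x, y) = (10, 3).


x^2 - d*y^2
= 10^2 - 19*3^2
= 100 - 171
= -71

-71


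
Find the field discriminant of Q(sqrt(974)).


For K = Q(sqrt(d)) with d squarefree: disc(K) = d if d = 1 mod 4, and disc(K) = 4d if d = 2 or 3 mod 4.
Here d = 974, and d mod 4 = 2.
d = 2 mod 4, not 1 (O_K = Z[sqrt(d)]), so disc(K) = 4d = 4 * (974) = 3896

3896


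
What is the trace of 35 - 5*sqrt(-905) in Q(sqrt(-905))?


Tr(a + b*sqrt(d)) = (a + b*sqrt(d)) + (a - b*sqrt(d)) = 2a
= 2 * (35)
= 70

70


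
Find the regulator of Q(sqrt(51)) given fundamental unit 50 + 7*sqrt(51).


epsilon = 50 + 7*sqrt(51)
= 99.9900
R = ln(99.9900)
= 4.6051

4.6051


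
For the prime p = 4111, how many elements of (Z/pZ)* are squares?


For prime p, the number of non-zero quadratic residues is (p-1)/2.
= (4111-1)/2
= 2055

2055


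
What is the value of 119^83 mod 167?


p = 167 is prime and the exponent is (p-1)/2 = 83, so by Euler's criterion 119^83 = (119/167) = +1 or -1 mod 167.
Compute by square-and-multiply:
  83 = 64 + 16 + 2 + 1 (binary 1010011)
  Repeated squaring mod 167: 119^1 = 119, 119^2 = 133, 119^4 = 154, 119^8 = 2, 119^16 = 4, 119^32 = 16, 119^64 = 89
  119^83 = 119^64 * 119^16 * 119^2 * 119^1 = 89 * 4 * 133 * 119 mod 167
    89 * 4 = 356 = 22 mod 167
    22 * 133 = 2926 = 87 mod 167
    87 * 119 = 10353 = 166 mod 167
  119^83 = 166 mod 167
Result 166 = p - 1 = -1 mod 167: 119 is a quadratic non-residue mod 167. As a residue in [0, p-1] the value is 166.
119^83 mod 167 = 166

166


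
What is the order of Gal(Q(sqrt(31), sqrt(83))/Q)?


The 2 square roots of distinct primes are multiplicatively independent over Q,
so [K:Q] = 2^2 and Gal(K/Q) is isomorphic to (Z/2Z)^2.
|Gal| = 2^2 = 4

4


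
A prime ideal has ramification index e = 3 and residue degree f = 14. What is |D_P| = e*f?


|D_P| = e * f
= 3 * 14
= 42

42


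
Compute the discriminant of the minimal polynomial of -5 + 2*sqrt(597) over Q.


The element -5 + 2*sqrt(597) has minimal polynomial:
x^2 + 10*x - 2363
Discriminant = (10)^2 - 4*(-2363)
= 100 + 9452
= 9552

9552


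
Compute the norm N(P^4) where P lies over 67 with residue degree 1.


N(P^a) = p^(a*f)
= 67^(4*1)
= 67^4
= 20151121

20151121


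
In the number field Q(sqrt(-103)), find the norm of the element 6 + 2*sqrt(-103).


N(a + b*sqrt(d)) = a^2 - d*b^2
= (6)^2 - (-103)*(2)^2
= 36 + 412
= 448

448


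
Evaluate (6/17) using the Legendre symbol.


p = 17 is prime, so compute (6/17) with the reciprocity algorithm (Jacobi-symbol steps: pull out 2s via (2/n), flip via reciprocity, reduce):
  pull out 2: (2/17) = +1  (since 17 mod 8 = 1)
  reciprocity: (3/17) -> +(17/3)
  reduce: (2/3)
  pull out 2: (2/3) = -1  (since 3 mod 8 = 3)
  (1/3) = 1
Product of signs = -1
(6/17) = -1

-1


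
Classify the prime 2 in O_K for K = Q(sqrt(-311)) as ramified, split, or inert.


K = Q(sqrt(-311)). Since d mod 4 = 1, disc(K) = -311.
Check p | disc: -311 mod 2 = 1.
p=2 does not divide disc (d is 1 mod 4). 2 splits iff d = 1 mod 8.
d mod 8 = 1, so (d/2) = 1.
(d/p) = 1, so p splits: (p) = P*P' with e=1, f=1, g=2.
Therefore p is split.

split


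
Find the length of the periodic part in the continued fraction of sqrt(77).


Run the CF algorithm for sqrt(77).
a_0 = floor(sqrt(77)) = 8; set m_0=0, q_0=1.
Recurrence: m' = q*a - m,  q' = (d - m'^2)/q,  a' = floor((a_0 + m')/q').
  step 1: m=8, q=13, a=1
  step 2: m=5, q=4, a=3
  step 3: m=7, q=7, a=2
  step 4: m=7, q=4, a=3
  step 5: m=5, q=13, a=1
  step 6: m=8, q=1, a=16
a_6 = 2*a_0 = 16, so the period closes here.
sqrt(77) = [8; 1, 3, 2, 3, 1, 16]
Period length = 6

6


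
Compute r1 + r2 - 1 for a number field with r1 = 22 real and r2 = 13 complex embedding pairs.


By Dirichlet's unit theorem:
rank = r1 + r2 - 1
= 22 + 13 - 1
= 34

34


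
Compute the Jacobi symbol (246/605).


Compute (246/605) via quadratic reciprocity:
  pull out 2: (2/605) = -1  (since 605 mod 8 = 5)
  reciprocity: (123/605) -> +(605/123)
  reduce: (113/123)
  reciprocity: (113/123) -> +(123/113)
  reduce: (10/113)
  pull out 2: (2/113) = +1  (since 113 mod 8 = 1)
  reciprocity: (5/113) -> +(113/5)
  reduce: (3/5)
  reciprocity: (3/5) -> +(5/3)
  reduce: (2/3)
  pull out 2: (2/3) = -1  (since 3 mod 8 = 3)
  (1/3) = 1
Product of signs = 1

1


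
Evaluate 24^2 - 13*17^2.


x^2 - d*y^2
= 24^2 - 13*17^2
= 576 - 3757
= -3181

-3181


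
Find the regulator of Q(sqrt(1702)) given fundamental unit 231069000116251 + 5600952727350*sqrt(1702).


epsilon = 231069000116251 + 5600952727350*sqrt(1702)
= 4.6214e+14
R = ln(4.6214e+14)
= 33.7669

33.7669


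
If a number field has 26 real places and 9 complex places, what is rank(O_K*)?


By Dirichlet's unit theorem:
rank = r1 + r2 - 1
= 26 + 9 - 1
= 34

34


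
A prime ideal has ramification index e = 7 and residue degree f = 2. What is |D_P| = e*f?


|D_P| = e * f
= 7 * 2
= 14

14


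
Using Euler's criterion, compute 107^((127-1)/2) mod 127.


p = 127 is prime and the exponent is (p-1)/2 = 63, so by Euler's criterion 107^63 = (107/127) = +1 or -1 mod 127.
Compute by square-and-multiply:
  63 = 32 + 16 + 8 + 4 + 2 + 1 (binary 111111)
  Repeated squaring mod 127: 107^1 = 107, 107^2 = 19, 107^4 = 107, 107^8 = 19, 107^16 = 107, 107^32 = 19
  107^63 = 107^32 * 107^16 * 107^8 * 107^4 * 107^2 * 107^1 = 19 * 107 * 19 * 107 * 19 * 107 mod 127
    19 * 107 = 2033 = 1 mod 127
    1 * 19 = 19 = 19 mod 127
    19 * 107 = 2033 = 1 mod 127
    1 * 19 = 19 = 19 mod 127
    19 * 107 = 2033 = 1 mod 127
  107^63 = 1 mod 127
Result 1: 107 is a quadratic residue mod 127.
107^63 mod 127 = 1

1


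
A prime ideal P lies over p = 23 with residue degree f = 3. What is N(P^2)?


N(P^a) = p^(a*f)
= 23^(2*3)
= 23^6
= 148035889

148035889


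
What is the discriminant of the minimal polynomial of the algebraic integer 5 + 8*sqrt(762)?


The element 5 + 8*sqrt(762) has minimal polynomial:
x^2 - 10*x - 48743
Discriminant = (-10)^2 - 4*(-48743)
= 100 + 194972
= 195072

195072


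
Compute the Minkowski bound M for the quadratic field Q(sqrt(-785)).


d = -785, d mod 4 = 3, so disc(K) = 4d = -3140; |disc(K)| = 3140
Imaginary quadratic field, so n = 2, s = r2 = 1, r1 = 0
M = (n!/n^n) * (4/pi)^s * sqrt(|disc(K)|) = (2!/2^2) * (4/pi)^1 * sqrt(3140)
= 0.5 * 1.273240 * 56.035703
= 35.6734

35.6734


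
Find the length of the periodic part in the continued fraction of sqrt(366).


Run the CF algorithm for sqrt(366).
a_0 = floor(sqrt(366)) = 19; set m_0=0, q_0=1.
Recurrence: m' = q*a - m,  q' = (d - m'^2)/q,  a' = floor((a_0 + m')/q').
  step 1: m=19, q=5, a=7
  step 2: m=16, q=22, a=1
  step 3: m=6, q=15, a=1
  step 4: m=9, q=19, a=1
  step 5: m=10, q=14, a=2
  step 6: m=18, q=3, a=12
  step 7: m=18, q=14, a=2
  step 8: m=10, q=19, a=1
  step 9: m=9, q=15, a=1
  step 10: m=6, q=22, a=1
  step 11: m=16, q=5, a=7
  step 12: m=19, q=1, a=38
a_12 = 2*a_0 = 38, so the period closes here.
sqrt(366) = [19; 7, 1, 1, 1, 2, 12, 2, 1, 1, 1, 7, 38]
Period length = 12

12


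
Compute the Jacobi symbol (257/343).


Compute (257/343) via quadratic reciprocity:
  reciprocity: (257/343) -> +(343/257)
  reduce: (86/257)
  pull out 2: (2/257) = +1  (since 257 mod 8 = 1)
  reciprocity: (43/257) -> +(257/43)
  reduce: (42/43)
  pull out 2: (2/43) = -1  (since 43 mod 8 = 3)
  reciprocity: (21/43) -> +(43/21)
  reduce: (1/21)
  (1/21) = 1
Product of signs = -1

-1


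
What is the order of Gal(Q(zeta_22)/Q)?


|Gal(Q(zeta_22)/Q)| = phi(22)
= 10

10


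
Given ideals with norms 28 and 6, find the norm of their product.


N(IJ) = N(I) * N(J)
= 28 * 6
= 168

168


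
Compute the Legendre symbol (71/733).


p = 733 is prime, so compute (71/733) with the reciprocity algorithm (Jacobi-symbol steps: pull out 2s via (2/n), flip via reciprocity, reduce):
  reciprocity: (71/733) -> +(733/71)
  reduce: (23/71)
  reciprocity: (23/71) -> -(71/23)
  reduce: (2/23)
  pull out 2: (2/23) = +1  (since 23 mod 8 = 7)
  (1/23) = 1
Product of signs = -1
(71/733) = -1

-1


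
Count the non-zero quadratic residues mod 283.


For prime p, the number of non-zero quadratic residues is (p-1)/2.
= (283-1)/2
= 141

141


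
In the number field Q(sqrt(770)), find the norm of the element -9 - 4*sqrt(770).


N(a + b*sqrt(d)) = a^2 - d*b^2
= (-9)^2 - (770)*(-4)^2
= 81 - 12320
= -12239

-12239


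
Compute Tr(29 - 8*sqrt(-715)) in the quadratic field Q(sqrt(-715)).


Tr(a + b*sqrt(d)) = (a + b*sqrt(d)) + (a - b*sqrt(d)) = 2a
= 2 * (29)
= 58

58


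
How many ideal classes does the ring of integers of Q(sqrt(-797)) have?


K = Q(sqrt(-797)). d mod 4 = 3, so D = disc(K) = 4d = -3188
h(K) equals the number of primitive reduced positive-definite forms (a, b, c) = a*x^2 + b*x*y + c*y^2 with b^2 - 4ac = D,
where reduced means |b| <= a <= c, with b >= 0 whenever |b| = a or a = c, and primitive means gcd(a, b, c) = 1.
Reduced forces 3a^2 <= |D| = 3188, so 1 <= a <= 32; b must have the parity of D, and c = (b^2 - D)/(4a) must be an integer >= a.
Enumerate a = 1..32, b in [-a, a]:
  a=1: (1, 0, 797)  [1]
  a=2: (2, 2, 399)  [1]
  a=3: (3, -2, 266), (3, 2, 266)  [2]
  a=4..5: none
  a=6: (6, -2, 133), (6, 2, 133)  [2]
  a=7: (7, -2, 114), (7, 2, 114)  [2]
  a=8: none
  a=9: (9, -4, 89), (9, 4, 89)  [2]
  a=10..12: none
  a=13: (13, -6, 62), (13, 6, 62)  [2]
  a=14: (14, -2, 57), (14, 2, 57)  [2]
  a=15..16: none
  a=17: (17, -12, 49), (17, 12, 49)  [2]
  a=18: (18, -14, 47), (18, 14, 47)  [2]
  a=19: (19, -2, 42), (19, 2, 42)  [2]
  a=20: none
  a=21: (21, -16, 41), (21, -2, 38), (21, 2, 38), (21, 16, 41)  [4]
  a=22: none
  a=23: (23, -20, 39), (23, 20, 39)  [2]
  a=24..25: none
  a=26: (26, -6, 31), (26, 6, 31)  [2]
  a=27: (27, -22, 34), (27, 22, 34)  [2]
  a=28..32: none
Total reduced forms: 1 + 1 + 2 + 2 + 2 + 2 + 2 + 2 + 2 + 2 + 2 + 4 + 2 + 2 + 2 = 30
h = 30

30


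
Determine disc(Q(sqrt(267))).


For K = Q(sqrt(d)) with d squarefree: disc(K) = d if d = 1 mod 4, and disc(K) = 4d if d = 2 or 3 mod 4.
Here d = 267, and d mod 4 = 3.
d = 3 mod 4, not 1 (O_K = Z[sqrt(d)]), so disc(K) = 4d = 4 * (267) = 1068

1068


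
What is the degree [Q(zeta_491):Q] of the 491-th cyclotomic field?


The degree equals Euler's totient phi(491).
491 = 491
phi(491) = 490

490


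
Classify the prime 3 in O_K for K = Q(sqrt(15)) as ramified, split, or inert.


K = Q(sqrt(15)). Since d mod 4 = 3, disc(K) = 60.
Check p | disc: 60 mod 3 = 0.
p divides disc, so p ramifies: (p) = P^2 with e=2, f=1, g=1.
Therefore p is ramified.

ramified


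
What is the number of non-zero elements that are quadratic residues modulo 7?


For prime p, the number of non-zero quadratic residues is (p-1)/2.
= (7-1)/2
= 3

3


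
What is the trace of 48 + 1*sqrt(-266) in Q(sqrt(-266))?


Tr(a + b*sqrt(d)) = (a + b*sqrt(d)) + (a - b*sqrt(d)) = 2a
= 2 * (48)
= 96

96


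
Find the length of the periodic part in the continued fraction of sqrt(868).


Run the CF algorithm for sqrt(868).
a_0 = floor(sqrt(868)) = 29; set m_0=0, q_0=1.
Recurrence: m' = q*a - m,  q' = (d - m'^2)/q,  a' = floor((a_0 + m')/q').
  step 1: m=29, q=27, a=2
  step 2: m=25, q=9, a=6
  step 3: m=29, q=3, a=19
  step 4: m=28, q=28, a=2
  step 5: m=28, q=3, a=19
  step 6: m=29, q=9, a=6
  step 7: m=25, q=27, a=2
  step 8: m=29, q=1, a=58
a_8 = 2*a_0 = 58, so the period closes here.
sqrt(868) = [29; 2, 6, 19, 2, 19, 6, 2, 58]
Period length = 8

8


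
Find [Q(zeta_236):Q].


The degree equals Euler's totient phi(236).
236 = 2^2 * 59
phi(236) = 116

116


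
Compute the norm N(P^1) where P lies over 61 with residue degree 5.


N(P^a) = p^(a*f)
= 61^(1*5)
= 61^5
= 844596301

844596301


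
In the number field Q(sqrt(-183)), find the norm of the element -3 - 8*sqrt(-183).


N(a + b*sqrt(d)) = a^2 - d*b^2
= (-3)^2 - (-183)*(-8)^2
= 9 + 11712
= 11721

11721


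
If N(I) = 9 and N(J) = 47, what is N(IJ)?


N(IJ) = N(I) * N(J)
= 9 * 47
= 423

423


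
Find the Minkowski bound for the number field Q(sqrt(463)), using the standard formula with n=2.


d = 463, d mod 4 = 3, so disc(K) = 4d = 1852; |disc(K)| = 1852
Real quadratic field, so n = 2, s = r2 = 0, r1 = 2
M = (n!/n^n) * (4/pi)^s * sqrt(|disc(K)|) = (2!/2^2) * (4/pi)^0 * sqrt(1852)
= 0.5 * 1.000000 * 43.034870
= 21.5174

21.5174


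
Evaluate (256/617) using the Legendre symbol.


p = 617 is prime, so compute (256/617) with the reciprocity algorithm (Jacobi-symbol steps: pull out 2s via (2/n), flip via reciprocity, reduce):
  pull out 2: (2/617) = +1  (since 617 mod 8 = 1)
  pull out 2: (2/617) = +1  (since 617 mod 8 = 1)
  pull out 2: (2/617) = +1  (since 617 mod 8 = 1)
  pull out 2: (2/617) = +1  (since 617 mod 8 = 1)
  pull out 2: (2/617) = +1  (since 617 mod 8 = 1)
  pull out 2: (2/617) = +1  (since 617 mod 8 = 1)
  pull out 2: (2/617) = +1  (since 617 mod 8 = 1)
  pull out 2: (2/617) = +1  (since 617 mod 8 = 1)
  (1/617) = 1
Product of signs = 1
(256/617) = 1

1


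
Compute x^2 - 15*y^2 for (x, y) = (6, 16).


x^2 - d*y^2
= 6^2 - 15*16^2
= 36 - 3840
= -3804

-3804


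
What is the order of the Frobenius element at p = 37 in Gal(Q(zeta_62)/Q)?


The Frobenius at p in Gal(Q(zeta_n)/Q) = (Z/nZ)* is the class of p, so its order is ord_62(37), the smallest k >= 1 with 37^k = 1 mod 62.
n = 62 = 2 * 31, phi(62) = 30; the order divides phi(n).
Divisors of 30: 1, 2, 3, 5, 6, 10, 15, 30
Repeated squaring mod 62: 37^1 = 37, 37^2 = 5, 37^4 = 25, 37^8 = 5, 37^16 = 25
Test divisors in increasing order:
  k=1: 37^1 = 37 mod 62
  k=2: 37^2 = 5 mod 62
  k=3: 37^3 = 5 * 37 = 61 mod 62
  k=5: 37^5 = 25 * 37 = 57 mod 62
  k=6: 37^6 = 25 * 5 = 1 mod 62  <- first divisor giving 1
Order = 6

6


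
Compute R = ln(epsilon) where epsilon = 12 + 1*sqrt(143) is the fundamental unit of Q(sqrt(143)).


epsilon = 12 + 1*sqrt(143)
= 23.9583
R = ln(23.9583)
= 3.1763

3.1763


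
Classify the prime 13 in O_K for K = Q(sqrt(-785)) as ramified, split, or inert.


K = Q(sqrt(-785)). Since d mod 4 = 3, disc(K) = -3140.
Check p | disc: -3140 mod 13 = 6.
p does not divide disc. Compute Legendre symbol (d/p):
8^((13-1)/2) mod 13 = -1
(d/p) = -1, so p is inert: (p) stays prime with e=1, f=2, g=1.
Therefore p is inert.

inert


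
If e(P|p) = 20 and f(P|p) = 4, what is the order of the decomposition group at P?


|D_P| = e * f
= 20 * 4
= 80

80


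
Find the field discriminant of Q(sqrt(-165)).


For K = Q(sqrt(d)) with d squarefree: disc(K) = d if d = 1 mod 4, and disc(K) = 4d if d = 2 or 3 mod 4.
Here d = -165, and d mod 4 = 3.
d = 3 mod 4, not 1 (O_K = Z[sqrt(d)]), so disc(K) = 4d = 4 * (-165) = -660

-660


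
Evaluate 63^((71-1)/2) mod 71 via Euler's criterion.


p = 71 is prime and the exponent is (p-1)/2 = 35, so by Euler's criterion 63^35 = (63/71) = +1 or -1 mod 71.
Compute by square-and-multiply:
  35 = 32 + 2 + 1 (binary 100011)
  Repeated squaring mod 71: 63^1 = 63, 63^2 = 64, 63^4 = 49, 63^8 = 58, 63^16 = 27, 63^32 = 19
  63^35 = 63^32 * 63^2 * 63^1 = 19 * 64 * 63 mod 71
    19 * 64 = 1216 = 9 mod 71
    9 * 63 = 567 = 70 mod 71
  63^35 = 70 mod 71
Result 70 = p - 1 = -1 mod 71: 63 is a quadratic non-residue mod 71. As a residue in [0, p-1] the value is 70.
63^35 mod 71 = 70

70


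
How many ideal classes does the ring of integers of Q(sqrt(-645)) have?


K = Q(sqrt(-645)). d mod 4 = 3, so D = disc(K) = 4d = -2580
h(K) equals the number of primitive reduced positive-definite forms (a, b, c) = a*x^2 + b*x*y + c*y^2 with b^2 - 4ac = D,
where reduced means |b| <= a <= c, with b >= 0 whenever |b| = a or a = c, and primitive means gcd(a, b, c) = 1.
Reduced forces 3a^2 <= |D| = 2580, so 1 <= a <= 29; b must have the parity of D, and c = (b^2 - D)/(4a) must be an integer >= a.
Enumerate a = 1..29, b in [-a, a]:
  a=1: (1, 0, 645)  [1]
  a=2: (2, 2, 323)  [1]
  a=3: (3, 0, 215)  [1]
  a=4: none
  a=5: (5, 0, 129)  [1]
  a=6: (6, 6, 109)  [1]
  a=7..9: none
  a=10: (10, 10, 67)  [1]
  a=11: (11, -4, 59), (11, 4, 59)  [2]
  a=12..14: none
  a=15: (15, 0, 43)  [1]
  a=16: none
  a=17: (17, -2, 38), (17, 2, 38)  [2]
  a=18: none
  a=19: (19, -2, 34), (19, 2, 34)  [2]
  a=20..21: none
  a=22: (22, -18, 33), (22, 18, 33)  [2]
  a=23..28: none
  a=29: (29, 28, 29)  [1]
Total reduced forms: 1 + 1 + 1 + 1 + 1 + 1 + 2 + 1 + 2 + 2 + 2 + 1 = 16
h = 16

16


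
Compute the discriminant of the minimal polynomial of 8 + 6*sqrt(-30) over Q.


The element 8 + 6*sqrt(-30) has minimal polynomial:
x^2 - 16*x + 1144
Discriminant = (-16)^2 - 4*(1144)
= 256 - 4576
= -4320

-4320


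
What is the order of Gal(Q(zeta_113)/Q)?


|Gal(Q(zeta_113)/Q)| = phi(113)
= 112

112


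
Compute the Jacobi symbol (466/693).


Compute (466/693) via quadratic reciprocity:
  pull out 2: (2/693) = -1  (since 693 mod 8 = 5)
  reciprocity: (233/693) -> +(693/233)
  reduce: (227/233)
  reciprocity: (227/233) -> +(233/227)
  reduce: (6/227)
  pull out 2: (2/227) = -1  (since 227 mod 8 = 3)
  reciprocity: (3/227) -> -(227/3)
  reduce: (2/3)
  pull out 2: (2/3) = -1  (since 3 mod 8 = 3)
  (1/3) = 1
Product of signs = 1

1


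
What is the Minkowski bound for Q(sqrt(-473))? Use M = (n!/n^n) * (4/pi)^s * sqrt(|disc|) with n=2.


d = -473, d mod 4 = 3, so disc(K) = 4d = -1892; |disc(K)| = 1892
Imaginary quadratic field, so n = 2, s = r2 = 1, r1 = 0
M = (n!/n^n) * (4/pi)^s * sqrt(|disc(K)|) = (2!/2^2) * (4/pi)^1 * sqrt(1892)
= 0.5 * 1.273240 * 43.497126
= 27.6911

27.6911


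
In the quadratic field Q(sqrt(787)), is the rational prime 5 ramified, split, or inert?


K = Q(sqrt(787)). Since d mod 4 = 3, disc(K) = 3148.
Check p | disc: 3148 mod 5 = 3.
p does not divide disc. Compute Legendre symbol (d/p):
2^((5-1)/2) mod 5 = -1
(d/p) = -1, so p is inert: (p) stays prime with e=1, f=2, g=1.
Therefore p is inert.

inert


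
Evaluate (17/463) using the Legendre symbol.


p = 463 is prime, so compute (17/463) with the reciprocity algorithm (Jacobi-symbol steps: pull out 2s via (2/n), flip via reciprocity, reduce):
  reciprocity: (17/463) -> +(463/17)
  reduce: (4/17)
  pull out 2: (2/17) = +1  (since 17 mod 8 = 1)
  pull out 2: (2/17) = +1  (since 17 mod 8 = 1)
  (1/17) = 1
Product of signs = 1
(17/463) = 1

1


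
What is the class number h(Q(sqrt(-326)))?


K = Q(sqrt(-326)). d mod 4 = 2, so D = disc(K) = 4d = -1304
h(K) equals the number of primitive reduced positive-definite forms (a, b, c) = a*x^2 + b*x*y + c*y^2 with b^2 - 4ac = D,
where reduced means |b| <= a <= c, with b >= 0 whenever |b| = a or a = c, and primitive means gcd(a, b, c) = 1.
Reduced forces 3a^2 <= |D| = 1304, so 1 <= a <= 20; b must have the parity of D, and c = (b^2 - D)/(4a) must be an integer >= a.
Enumerate a = 1..20, b in [-a, a]:
  a=1: (1, 0, 326)  [1]
  a=2: (2, 0, 163)  [1]
  a=3: (3, -2, 109), (3, 2, 109)  [2]
  a=4: none
  a=5: (5, -4, 66), (5, 4, 66)  [2]
  a=6: (6, -4, 55), (6, 4, 55)  [2]
  a=7..8: none
  a=9: (9, -8, 38), (9, 8, 38)  [2]
  a=10: (10, -4, 33), (10, 4, 33)  [2]
  a=11: (11, -4, 30), (11, 4, 30)  [2]
  a=12: none
  a=13: (13, -10, 27), (13, 10, 27)  [2]
  a=14: none
  a=15: (15, -14, 25), (15, -4, 22), (15, 4, 22), (15, 14, 25)  [4]
  a=16..17: none
  a=18: (18, -8, 19), (18, 8, 19)  [2]
  a=19..20: none
Total reduced forms: 1 + 1 + 2 + 2 + 2 + 2 + 2 + 2 + 2 + 4 + 2 = 22
h = 22

22


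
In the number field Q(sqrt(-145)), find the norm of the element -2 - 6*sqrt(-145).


N(a + b*sqrt(d)) = a^2 - d*b^2
= (-2)^2 - (-145)*(-6)^2
= 4 + 5220
= 5224

5224


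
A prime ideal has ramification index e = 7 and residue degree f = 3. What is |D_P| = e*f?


|D_P| = e * f
= 7 * 3
= 21

21


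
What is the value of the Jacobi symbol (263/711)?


Compute (263/711) via quadratic reciprocity:
  reciprocity: (263/711) -> -(711/263)
  reduce: (185/263)
  reciprocity: (185/263) -> +(263/185)
  reduce: (78/185)
  pull out 2: (2/185) = +1  (since 185 mod 8 = 1)
  reciprocity: (39/185) -> +(185/39)
  reduce: (29/39)
  reciprocity: (29/39) -> +(39/29)
  reduce: (10/29)
  pull out 2: (2/29) = -1  (since 29 mod 8 = 5)
  reciprocity: (5/29) -> +(29/5)
  reduce: (4/5)
  pull out 2: (2/5) = -1  (since 5 mod 8 = 5)
  pull out 2: (2/5) = -1  (since 5 mod 8 = 5)
  (1/5) = 1
Product of signs = 1

1


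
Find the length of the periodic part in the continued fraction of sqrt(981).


Run the CF algorithm for sqrt(981).
a_0 = floor(sqrt(981)) = 31; set m_0=0, q_0=1.
Recurrence: m' = q*a - m,  q' = (d - m'^2)/q,  a' = floor((a_0 + m')/q').
  step 1: m=31, q=20, a=3
  step 2: m=29, q=7, a=8
  step 3: m=27, q=36, a=1
  step 4: m=9, q=25, a=1
  step 5: m=16, q=29, a=1
  step 6: m=13, q=28, a=1
  step 7: m=15, q=27, a=1
  step 8: m=12, q=31, a=1
  step 9: m=19, q=20, a=2
  step 10: m=21, q=27, a=1
  step 11: m=6, q=35, a=1
  step 12: m=29, q=4, a=15
  step 13: m=31, q=5, a=12
  step 14: m=29, q=28, a=2
  step 15: m=27, q=9, a=6
  step 16: m=27, q=28, a=2
  step 17: m=29, q=5, a=12
  step 18: m=31, q=4, a=15
  step 19: m=29, q=35, a=1
  step 20: m=6, q=27, a=1
  step 21: m=21, q=20, a=2
  step 22: m=19, q=31, a=1
  step 23: m=12, q=27, a=1
  step 24: m=15, q=28, a=1
  step 25: m=13, q=29, a=1
  step 26: m=16, q=25, a=1
  step 27: m=9, q=36, a=1
  step 28: m=27, q=7, a=8
  step 29: m=29, q=20, a=3
  step 30: m=31, q=1, a=62
a_30 = 2*a_0 = 62, so the period closes here.
sqrt(981) = [31; 3, 8, 1, 1, 1, 1, 1, 1, 2, 1, 1, 15, 12, 2, 6, 2, 12, 15, 1, 1, 2, 1, 1, 1, 1, 1, 1, 8, 3, 62]
Period length = 30

30


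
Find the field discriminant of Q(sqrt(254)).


For K = Q(sqrt(d)) with d squarefree: disc(K) = d if d = 1 mod 4, and disc(K) = 4d if d = 2 or 3 mod 4.
Here d = 254, and d mod 4 = 2.
d = 2 mod 4, not 1 (O_K = Z[sqrt(d)]), so disc(K) = 4d = 4 * (254) = 1016

1016


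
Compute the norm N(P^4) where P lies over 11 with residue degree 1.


N(P^a) = p^(a*f)
= 11^(4*1)
= 11^4
= 14641

14641


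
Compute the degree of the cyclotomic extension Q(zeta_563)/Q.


The degree equals Euler's totient phi(563).
563 = 563
phi(563) = 562

562


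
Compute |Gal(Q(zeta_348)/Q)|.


|Gal(Q(zeta_348)/Q)| = phi(348)
= 112

112


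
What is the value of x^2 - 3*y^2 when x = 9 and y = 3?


x^2 - d*y^2
= 9^2 - 3*3^2
= 81 - 27
= 54

54
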